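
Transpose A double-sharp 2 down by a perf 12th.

Five letters down from A (plus an octave) reaches D.
A perfect twelfth spans 19 semitones, so from A##2 the target pitch is D##1.

D double-sharp 1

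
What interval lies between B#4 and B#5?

perfect octave

B to B is the same letter name, plus an octave — that makes it an octave of some quality.
B#4 to B#5 is 12 semitones, matching the perfect octave exactly, so the quality is perfect.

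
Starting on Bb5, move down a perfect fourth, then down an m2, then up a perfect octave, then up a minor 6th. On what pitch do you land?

C7

A perfect fourth down from Bb5 is F5.
Down a minor second from F5: E5 (1 semitone down).
E5 up a perfect octave → E6 (12 semitones).
Up a minor sixth from E6: C7 (8 semitones up).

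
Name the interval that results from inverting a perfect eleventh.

perfect fifth

First reduce the compound perfect eleventh to its simple form, a perfect fourth.
Inverted interval numbers add to nine, so a fourth pairs with a fifth (4 + 5 = 9).
And perfect stays perfect under inversion, so we get a perfect fifth.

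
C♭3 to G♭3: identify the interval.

C to G spans five letter names (C-D-E-F-G) — that makes it a fifth of some quality.
Cb3 to Gb3 is 7 semitones, matching the perfect fifth exactly, so the quality is perfect.

perfect 5th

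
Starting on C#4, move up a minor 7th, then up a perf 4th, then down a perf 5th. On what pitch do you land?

A4

Up a minor seventh from C#4: B4 (10 semitones up).
Up a perfect fourth from B4: E5 (5 semitones up).
E5 down a perfect fifth → A4 (7 semitones).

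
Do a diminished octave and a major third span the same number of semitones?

11 semitones (diminished octave) vs 4 semitones (major third): not equal.

No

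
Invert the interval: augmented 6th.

The rule of nine gives the new number: 9 − 6 = 3, so a sixth becomes a third.
Quality inverts too: augmented becomes diminished. That makes the inversion a diminished third.

diminished third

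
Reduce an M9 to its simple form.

M2

Each octave removed subtracts seven from the number: 9 − 7 = 2.
So a major ninth is an octave plus a major second. The quality is unchanged.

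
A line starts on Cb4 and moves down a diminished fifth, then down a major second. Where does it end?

Eb3

Cb4 down a diminished fifth → F3 (6 semitones).
F3 down a major second → Eb3 (2 semitones).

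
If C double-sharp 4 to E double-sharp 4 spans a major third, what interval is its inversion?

Interval numbers invert to sum to nine: 3 + 6 = 9, so a third inverts to a sixth.
Quality inverts too: major becomes minor. That makes the inversion a minor sixth.

m6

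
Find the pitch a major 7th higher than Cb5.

The seventh takes the letter from C up to B.
A major seventh spans 11 semitones, so from Cb5 the target pitch is Bb5.

Bb5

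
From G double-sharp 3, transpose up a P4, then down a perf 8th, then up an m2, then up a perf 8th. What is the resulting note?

Up a perfect fourth from G##3: C##4 (5 semitones up).
A perfect octave down from C##4 is C##3.
C##3 up a minor second → D#3 (1 semitone).
Up a perfect octave from D#3: D#4 (12 semitones up).

D sharp 4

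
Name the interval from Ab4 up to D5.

A4

A to D spans four letter names (A-B-C-D), so the interval is some kind of fourth.
Ab4 to D5 spans 6 semitones — one semitone wider than the perfect fourth (5) — giving an augmented fourth.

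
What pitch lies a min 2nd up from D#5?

E5

Two letter names up from D: E.
A minor second is 1 semitone; 1 semitone up from D#5 gives E5.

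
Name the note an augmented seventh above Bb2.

A#3

Counting seven letter names up from B lands on A.
An augmented seventh spans 12 semitones, so from Bb2 the target pitch is A#3.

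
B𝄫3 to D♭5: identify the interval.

B to D spans three letter names (B-C-D), plus an octave: a tenth.
Counting semitones, Bbb3→Db5 is 16, which is the major tenth.
(Equivalently, a compound major third: a major third plus an octave.)

major 10th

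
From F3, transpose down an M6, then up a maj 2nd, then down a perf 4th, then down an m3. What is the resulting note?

D2

A major sixth down from F3 is Ab2.
A major second up from Ab2 is Bb2.
A perfect fourth down from Bb2 is F2.
A minor third down from F2 is D2.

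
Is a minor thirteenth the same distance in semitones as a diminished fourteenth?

No

A minor thirteenth is 20 semitones but a diminished fourteenth is 21 semitones — different sizes.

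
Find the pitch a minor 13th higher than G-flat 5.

The thirteenth's letter: G up six letter names plus an octave → E.
A minor thirteenth is 20 semitones; 20 semitones up from Gb5 gives Ebb7.

E-double-flat 7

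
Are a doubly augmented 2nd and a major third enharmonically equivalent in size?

Yes

Both span 4 semitones: a doubly augmented second and a major third are the same chromatic distance.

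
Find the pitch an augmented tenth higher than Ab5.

Counting three letter names plus an octave up from A lands on C.
An augmented tenth is 17 semitones; 17 semitones up from Ab5 gives C#7.

C#7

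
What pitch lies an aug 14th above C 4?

B sharp 5

Counting seven letter names plus an octave up from C lands on B.
An augmented fourteenth spans 24 semitones, so from C4 the target pitch is B#5.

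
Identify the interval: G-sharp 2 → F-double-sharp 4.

G to F spans seven letter names (G-A-B-C-D-E-F), plus an octave, so the interval is some kind of fourteenth.
The major fourteenth spans 23 semitones, and G#2 to F##4 is exactly 23 semitones — so this is a major fourteenth.
(Equivalently, a compound major seventh: a major seventh plus an octave.)

major 14th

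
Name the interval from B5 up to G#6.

major 6th

B to G spans six letter names (B-C-D-E-F-G): a sixth.
B5 to G#6 is 9 semitones, matching the major sixth exactly, so the quality is major.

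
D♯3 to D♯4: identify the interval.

D to D is the same letter name, plus an octave — that makes it an octave of some quality.
D#3 to D#4 is 12 semitones, matching the perfect octave exactly, so the quality is perfect.

P8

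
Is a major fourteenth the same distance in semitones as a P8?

A major fourteenth is 23 semitones but a perfect octave is 12 semitones — different sizes.

No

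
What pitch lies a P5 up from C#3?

G#3

The fifth takes the letter from C up to G.
A perfect fifth spans 7 semitones, so from C#3 the target pitch is G#3.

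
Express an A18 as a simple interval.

Each octave removed subtracts seven from the number: 18 − 14 = 4.
That makes an augmented eighteenth a compound augmented fourth — 2 octaves plus an augmented fourth.

A4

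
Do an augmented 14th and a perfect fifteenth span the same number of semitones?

Yes

An augmented fourteenth spans 24 semitones, and a perfect fifteenth also spans 24 semitones — they're enharmonic.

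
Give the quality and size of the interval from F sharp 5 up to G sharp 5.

F to G spans two letter names (F-G) — that makes it a second of some quality.
Counting semitones, F#5→G#5 is 2, which is the major second.

M2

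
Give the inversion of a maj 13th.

minor third

First reduce the compound major thirteenth to its simple form, a major sixth.
Interval numbers invert to sum to nine: 6 + 3 = 9, so a sixth inverts to a third.
And major becomes minor under inversion, so we get a minor third.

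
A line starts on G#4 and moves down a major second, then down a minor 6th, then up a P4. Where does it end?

D#4

G#4 down a major second → F#4 (2 semitones).
Down a minor sixth from F#4: A#3 (8 semitones down).
A perfect fourth up from A#3 is D#4.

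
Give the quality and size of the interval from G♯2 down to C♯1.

perfect twelfth

Descending from G#2 to C#1 is the same interval as ascending C#1 to G#2.
C to G spans five letter names (C-D-E-F-G), plus an octave, so the interval is some kind of twelfth.
Counting semitones, C#1→G#2 is 19, which is the perfect twelfth.
(Equivalently, a compound perfect fifth: a perfect fifth plus an octave.)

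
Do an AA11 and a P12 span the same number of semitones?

Yes

A doubly augmented eleventh = 19 semitones = a perfect twelfth; enharmonically equal.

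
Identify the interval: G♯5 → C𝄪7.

A11

G to C spans four letter names (G-A-B-C), plus an octave, so the interval is some kind of eleventh.
G#5 to C##7 spans 18 semitones — one semitone wider than the perfect eleventh (17) — giving an augmented eleventh.
(Equivalently, a compound augmented fourth: an augmented fourth plus an octave.)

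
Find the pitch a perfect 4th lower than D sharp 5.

A sharp 4

Counting four letter names down from D lands on A.
Moving 5 semitones down from D#5 (the size of a perfect fourth) reaches A#4.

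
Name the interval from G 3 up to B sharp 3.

augmented third

G to B spans three letter names (G-A-B): a third.
G3 to B#3 spans 5 semitones — one semitone wider than the major third (4) — giving an augmented third.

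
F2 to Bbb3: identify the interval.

F to B spans four letter names (F-G-A-B), plus an octave — that makes it an eleventh of some quality.
F2 to Bbb3 spans 16 semitones — one semitone narrower than the perfect eleventh (17) — giving a diminished eleventh.
(Equivalently, a compound diminished fourth: a diminished fourth plus an octave.)

diminished eleventh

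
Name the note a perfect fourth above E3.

Four letter names up from E: A.
Moving 5 semitones up from E3 (the size of a perfect fourth) reaches A3.

A3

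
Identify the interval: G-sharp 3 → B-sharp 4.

major tenth

G to B spans three letter names (G-A-B), plus an octave — that makes it a tenth of some quality.
G#3 to B#4 is 16 semitones, matching the major tenth exactly, so the quality is major.
(Equivalently, a compound major third: a major third plus an octave.)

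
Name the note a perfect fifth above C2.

Five letter names up from C: G.
A perfect fifth is 7 semitones; 7 semitones up from C2 gives G2.

G2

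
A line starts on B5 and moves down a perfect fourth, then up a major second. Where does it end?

G#5

Down a perfect fourth from B5: F#5 (5 semitones down).
F#5 up a major second → G#5 (2 semitones).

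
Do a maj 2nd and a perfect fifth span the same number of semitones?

No

2 semitones (major second) vs 7 semitones (perfect fifth): not equal.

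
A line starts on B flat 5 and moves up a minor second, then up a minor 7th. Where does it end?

B double-flat 6

Up a minor second from Bb5: Cb6 (1 semitone up).
Up a minor seventh from Cb6: Bbb6 (10 semitones up).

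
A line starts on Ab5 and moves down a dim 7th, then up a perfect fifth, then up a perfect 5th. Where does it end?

Down a diminished seventh from Ab5: B4 (9 semitones down).
Up a perfect fifth from B4: F#5 (7 semitones up).
A perfect fifth up from F#5 is C#6.

C#6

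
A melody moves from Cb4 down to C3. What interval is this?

Descending from Cb4 to C3 is the same interval as ascending C3 to Cb4.
C to C is the same letter name, plus an octave, so the interval is some kind of octave.
The perfect octave is 12 semitones; here we have 11, one semitone narrower: diminished.

diminished octave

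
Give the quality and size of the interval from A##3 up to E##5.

A to E spans five letter names (A-B-C-D-E), plus an octave: a twelfth.
Counting semitones, A##3→E##5 is 19, which is the perfect twelfth.
(Equivalently, a compound perfect fifth: a perfect fifth plus an octave.)

perfect twelfth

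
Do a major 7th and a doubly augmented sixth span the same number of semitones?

Yes

Both span 11 semitones: a major seventh and a doubly augmented sixth are the same chromatic distance.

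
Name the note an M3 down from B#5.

G#5

Three letter names down from B: G.
A major third is 4 semitones; 4 semitones down from B#5 gives G#5.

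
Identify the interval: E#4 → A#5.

E to A spans four letter names (E-F-G-A), plus an octave, so the interval is some kind of eleventh.
Counting semitones, E#4→A#5 is 17, which is the perfect eleventh.
(Equivalently, a compound perfect fourth: a perfect fourth plus an octave.)

perfect eleventh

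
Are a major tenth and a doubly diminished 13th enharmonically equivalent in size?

No

16 semitones (major tenth) vs 18 semitones (doubly diminished thirteenth): not equal.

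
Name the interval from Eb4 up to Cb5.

E to C spans six letter names (E-F-G-A-B-C): a sixth.
A major sixth would be 9 semitones, but Eb4 to Cb5 is 8 — one semitone narrower, making it a minor sixth.

m6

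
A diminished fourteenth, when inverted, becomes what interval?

A2

First reduce the compound diminished fourteenth to its simple form, a diminished seventh.
Interval numbers invert to sum to nine: 7 + 2 = 9, so a seventh inverts to a second.
And diminished becomes augmented under inversion, so we get an augmented second.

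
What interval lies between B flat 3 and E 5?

A11

B to E spans four letter names (B-C-D-E), plus an octave — that makes it an eleventh of some quality.
A perfect eleventh would be 17 semitones; Bb3 to E5 is 18, one semitone wider, so the interval is augmented.
(Equivalently, a compound augmented fourth: an augmented fourth plus an octave.)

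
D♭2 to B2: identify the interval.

D to B spans six letter names (D-E-F-G-A-B) — that makes it a sixth of some quality.
The major sixth is 9 semitones; here we have 10, one semitone wider: augmented.

A6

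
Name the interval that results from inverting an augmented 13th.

diminished third

First reduce the compound augmented thirteenth to its simple form, an augmented sixth.
Interval numbers invert to sum to nine: 6 + 3 = 9, so a sixth inverts to a third.
The quality also flips — augmented becomes diminished — giving a diminished third.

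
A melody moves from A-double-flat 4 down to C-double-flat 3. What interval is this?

Descending from Abb4 to Cbb3 is the same interval as ascending Cbb3 to Abb4.
C to A spans six letter names (C-D-E-F-G-A), plus an octave: a thirteenth.
Counting semitones, Cbb3→Abb4 is 21, which is the major thirteenth.
(Equivalently, a compound major sixth: a major sixth plus an octave.)

major thirteenth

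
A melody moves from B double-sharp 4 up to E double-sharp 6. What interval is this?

B to E spans four letter names (B-C-D-E), plus an octave, so the interval is some kind of eleventh.
The perfect eleventh spans 17 semitones, and B##4 to E##6 is exactly 17 semitones — so this is a perfect eleventh.
(Equivalently, a compound perfect fourth: a perfect fourth plus an octave.)

perfect 11th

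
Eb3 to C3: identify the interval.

minor third

Descending from Eb3 to C3 is the same interval as ascending C3 to Eb3.
C to E spans three letter names (C-D-E), so the interval is some kind of third.
C3 to Eb3 is 3 semitones, a half step short of the major third (4), so this is minor.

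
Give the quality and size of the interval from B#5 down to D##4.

m13

Descending from B#5 to D##4 is the same interval as ascending D##4 to B#5.
D to B spans six letter names (D-E-F-G-A-B), plus an octave — that makes it a thirteenth of some quality.
At 20 semitones, D##4→B#5 falls one short of a major thirteenth: minor.
(Equivalently, a compound minor sixth: a minor sixth plus an octave.)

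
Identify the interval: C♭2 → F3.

augmented eleventh

C to F spans four letter names (C-D-E-F), plus an octave: an eleventh.
Cb2 to F3 spans 18 semitones — one semitone wider than the perfect eleventh (17) — giving an augmented eleventh.
(Equivalently, a compound augmented fourth: an augmented fourth plus an octave.)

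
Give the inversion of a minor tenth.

First reduce the compound minor tenth to its simple form, a minor third.
Interval numbers invert to sum to nine: 3 + 6 = 9, so a third inverts to a sixth.
The quality also flips — minor becomes major — giving a major sixth.

major 6th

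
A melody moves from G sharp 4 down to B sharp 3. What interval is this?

m6

Descending from G#4 to B#3 is the same interval as ascending B#3 to G#4.
B to G spans six letter names (B-C-D-E-F-G): a sixth.
At 8 semitones, B#3→G#4 falls one short of a major sixth: minor.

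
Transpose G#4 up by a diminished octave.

G5

The letter stays G (same as the start), shifted an octave up.
A diminished octave spans 11 semitones, so from G#4 the target pitch is G5.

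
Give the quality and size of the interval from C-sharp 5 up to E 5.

C to E spans three letter names (C-D-E) — that makes it a third of some quality.
A major third would be 4 semitones, but C#5 to E5 is 3 — one semitone narrower, making it a minor third.

minor third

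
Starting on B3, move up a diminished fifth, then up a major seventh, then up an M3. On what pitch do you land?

G#5

Up a diminished fifth from B3: F4 (6 semitones up).
A major seventh up from F4 is E5.
E5 up a major third → G#5 (4 semitones).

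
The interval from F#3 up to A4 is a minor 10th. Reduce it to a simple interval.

Each octave removed subtracts seven from the number: 10 − 7 = 3.
So a minor tenth is an octave plus a minor third. The quality is unchanged.

minor 3rd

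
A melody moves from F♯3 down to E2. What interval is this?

Descending from F#3 to E2 is the same interval as ascending E2 to F#3.
E to F spans two letter names (E-F), plus an octave, so the interval is some kind of ninth.
Counting semitones, E2→F#3 is 14, which is the major ninth.
(Equivalently, a compound major second: a major second plus an octave.)

M9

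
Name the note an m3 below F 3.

Counting three letter names down from F lands on D.
A minor third spans 3 semitones, so from F3 the target pitch is D3.

D 3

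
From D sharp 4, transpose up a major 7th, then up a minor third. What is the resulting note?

E sharp 5

A major seventh up from D#4 is C##5.
C##5 up a minor third → E#5 (3 semitones).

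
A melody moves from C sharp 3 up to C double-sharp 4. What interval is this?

augmented 8th

C to C is the same letter name, plus an octave, so the interval is some kind of octave.
C#3 to C##4 spans 13 semitones — one semitone wider than the perfect octave (12) — giving an augmented octave.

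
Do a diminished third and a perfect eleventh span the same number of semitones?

A diminished third is 2 semitones but a perfect eleventh is 17 semitones — different sizes.

No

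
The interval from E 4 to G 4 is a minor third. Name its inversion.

major 6th

Inverted interval numbers add to nine, so a third pairs with a sixth (3 + 6 = 9).
Quality inverts too: minor becomes major. That makes the inversion a major sixth.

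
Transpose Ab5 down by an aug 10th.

Fbb4

Three letters down from A (plus an octave) reaches F.
An augmented tenth is 17 semitones; 17 semitones down from Ab5 gives Fbb4.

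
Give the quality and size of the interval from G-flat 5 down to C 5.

diminished fifth

Descending from Gb5 to C5 is the same interval as ascending C5 to Gb5.
C to G spans five letter names (C-D-E-F-G): a fifth.
The perfect fifth is 7 semitones; here we have 6, one semitone narrower: diminished.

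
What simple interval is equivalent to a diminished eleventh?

diminished 4th

Take out an octave (7 from the number): 11 − 7 = 4.
That makes a diminished eleventh a compound diminished fourth — an octave plus a diminished fourth.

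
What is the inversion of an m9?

major 7th

First reduce the compound minor ninth to its simple form, a minor second.
The rule of nine gives the new number: 9 − 2 = 7, so a second becomes a seventh.
The quality also flips — minor becomes major — giving a major seventh.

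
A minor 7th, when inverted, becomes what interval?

The rule of nine gives the new number: 9 − 7 = 2, so a seventh becomes a second.
The quality also flips — minor becomes major — giving a major second.

major second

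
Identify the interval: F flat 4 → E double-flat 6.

F to E spans seven letter names (F-G-A-B-C-D-E), plus an octave — that makes it a fourteenth of some quality.
Fb4 to Ebb6 is 22 semitones, a half step short of the major fourteenth (23), so this is minor.
(Equivalently, a compound minor seventh: a minor seventh plus an octave.)

minor fourteenth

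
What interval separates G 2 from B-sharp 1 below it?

Descending from G2 to B#1 is the same interval as ascending B#1 to G2.
B to G spans six letter names (B-C-D-E-F-G): a sixth.
A major sixth would be 9 semitones; B#1 to G2 is 7, two semitones narrower, so the interval is diminished.

diminished 6th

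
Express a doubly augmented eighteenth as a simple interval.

Take out 2 octaves (14 from the number): 18 − 14 = 4.
Quality carries through unchanged, so the simple form is a doubly augmented fourth.

doubly augmented fourth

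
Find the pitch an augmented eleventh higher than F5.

B6

The eleventh's letter: F up four letter names plus an octave → B.
An augmented eleventh spans 18 semitones, so from F5 the target pitch is B6.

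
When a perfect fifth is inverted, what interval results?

The rule of nine gives the new number: 9 − 5 = 4, so a fifth becomes a fourth.
Quality inverts too: perfect stays perfect. That makes the inversion a perfect fourth.

perfect fourth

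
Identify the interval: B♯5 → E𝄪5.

Descending from B#5 to E##5 is the same interval as ascending E##5 to B#5.
E to B spans five letter names (E-F-G-A-B) — that makes it a fifth of some quality.
The perfect fifth is 7 semitones; here we have 6, one semitone narrower: diminished.

diminished 5th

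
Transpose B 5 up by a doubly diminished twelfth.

F-flat 7

Five letters up from B (plus an octave) reaches F.
A doubly diminished twelfth spans 17 semitones, so from B5 the target pitch is Fb7.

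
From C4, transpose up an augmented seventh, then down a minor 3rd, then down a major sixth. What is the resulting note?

An augmented seventh up from C4 is B#4.
Down a minor third from B#4: G##4 (3 semitones down).
Down a major sixth from G##4: B#3 (9 semitones down).

B#3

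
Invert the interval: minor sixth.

M3

Inverted interval numbers add to nine, so a sixth pairs with a third (6 + 3 = 9).
Quality inverts too: minor becomes major. That makes the inversion a major third.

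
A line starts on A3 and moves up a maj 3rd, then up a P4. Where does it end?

Up a major third from A3: C#4 (4 semitones up).
C#4 up a perfect fourth → F#4 (5 semitones).

F#4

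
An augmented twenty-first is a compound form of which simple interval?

augmented seventh

Each octave removed subtracts seven from the number: 21 − 14 = 7.
That makes an augmented twenty-first a compound augmented seventh — 2 octaves plus an augmented seventh.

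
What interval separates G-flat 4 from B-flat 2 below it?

Descending from Gb4 to Bb2 is the same interval as ascending Bb2 to Gb4.
B to G spans six letter names (B-C-D-E-F-G), plus an octave: a thirteenth.
Bb2 to Gb4 is 20 semitones, a half step short of the major thirteenth (21), so this is minor.
(Equivalently, a compound minor sixth: a minor sixth plus an octave.)

m13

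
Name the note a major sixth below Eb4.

Gb3

Six letter names down from E: G.
A major sixth is 9 semitones; 9 semitones down from Eb4 gives Gb3.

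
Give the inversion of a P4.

perfect fifth

The rule of nine gives the new number: 9 − 4 = 5, so a fourth becomes a fifth.
Quality inverts too: perfect stays perfect. That makes the inversion a perfect fifth.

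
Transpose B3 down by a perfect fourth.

The fourth takes the letter from B down to F.
Moving 5 semitones down from B3 (the size of a perfect fourth) reaches F#3.

F#3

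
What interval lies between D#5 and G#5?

D to G spans four letter names (D-E-F-G): a fourth.
Counting semitones, D#5→G#5 is 5, which is the perfect fourth.

perfect fourth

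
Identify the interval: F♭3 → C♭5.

perfect twelfth

F to C spans five letter names (F-G-A-B-C), plus an octave, so the interval is some kind of twelfth.
The perfect twelfth spans 19 semitones, and Fb3 to Cb5 is exactly 19 semitones — so this is a perfect twelfth.
(Equivalently, a compound perfect fifth: a perfect fifth plus an octave.)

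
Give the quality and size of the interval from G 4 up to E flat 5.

G to E spans six letter names (G-A-B-C-D-E): a sixth.
A major sixth would be 9 semitones, but G4 to Eb5 is 8 — one semitone narrower, making it a minor sixth.

minor sixth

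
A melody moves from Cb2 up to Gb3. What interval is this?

perfect 12th

C to G spans five letter names (C-D-E-F-G), plus an octave, so the interval is some kind of twelfth.
Cb2 to Gb3 is 19 semitones, matching the perfect twelfth exactly, so the quality is perfect.
(Equivalently, a compound perfect fifth: a perfect fifth plus an octave.)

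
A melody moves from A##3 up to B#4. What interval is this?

minor ninth

A to B spans two letter names (A-B), plus an octave, so the interval is some kind of ninth.
At 13 semitones, A##3→B#4 falls one short of a major ninth: minor.
(Equivalently, a compound minor second: a minor second plus an octave.)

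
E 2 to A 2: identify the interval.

E to A spans four letter names (E-F-G-A), so the interval is some kind of fourth.
Counting semitones, E2→A2 is 5, which is the perfect fourth.

perfect fourth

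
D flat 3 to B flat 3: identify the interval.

D to B spans six letter names (D-E-F-G-A-B): a sixth.
Db3 to Bb3 is 9 semitones, matching the major sixth exactly, so the quality is major.

major sixth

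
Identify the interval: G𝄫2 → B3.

G to B spans three letter names (G-A-B), plus an octave, so the interval is some kind of tenth.
The major tenth is 16 semitones; here we have 18, two semitones wider: doubly augmented.
(Equivalently, a compound doubly augmented third: a doubly augmented third plus an octave.)

doubly augmented tenth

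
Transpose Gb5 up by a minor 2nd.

Abb5

Two letter names up from G: A.
A minor second is 1 semitone; 1 semitone up from Gb5 gives Abb5.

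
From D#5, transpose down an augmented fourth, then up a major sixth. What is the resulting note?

F#5

D#5 down an augmented fourth → A4 (6 semitones).
Up a major sixth from A4: F#5 (9 semitones up).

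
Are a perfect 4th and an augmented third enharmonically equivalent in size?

Both span 5 semitones: a perfect fourth and an augmented third are the same chromatic distance.

Yes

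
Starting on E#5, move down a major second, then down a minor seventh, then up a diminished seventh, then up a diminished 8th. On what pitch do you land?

A major second down from E#5 is D#5.
Down a minor seventh from D#5: E#4 (10 semitones down).
E#4 up a diminished seventh → D5 (9 semitones).
Up a diminished octave from D5: Db6 (11 semitones up).

Db6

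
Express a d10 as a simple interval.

Each octave removed subtracts seven from the number: 10 − 7 = 3.
So a diminished tenth is an octave plus a diminished third. The quality is unchanged.

d3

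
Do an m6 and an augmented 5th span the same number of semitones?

Yes

Both span 8 semitones: a minor sixth and an augmented fifth are the same chromatic distance.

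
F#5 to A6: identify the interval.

F to A spans three letter names (F-G-A), plus an octave, so the interval is some kind of tenth.
F#5 to A6 is 15 semitones, a half step short of the major tenth (16), so this is minor.
(Equivalently, a compound minor third: a minor third plus an octave.)

minor tenth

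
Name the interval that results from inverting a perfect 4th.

Interval numbers invert to sum to nine: 4 + 5 = 9, so a fourth inverts to a fifth.
The quality also flips — perfect stays perfect — giving a perfect fifth.

P5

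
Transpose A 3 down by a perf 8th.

An octave keeps the letter name A, an octave down from A.
A perfect octave spans 12 semitones, so from A3 the target pitch is A2.

A 2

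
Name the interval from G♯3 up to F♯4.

G to F spans seven letter names (G-A-B-C-D-E-F), so the interval is some kind of seventh.
A major seventh would be 11 semitones, but G#3 to F#4 is 10 — one semitone narrower, making it a minor seventh.

minor 7th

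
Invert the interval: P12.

First reduce the compound perfect twelfth to its simple form, a perfect fifth.
Inverted interval numbers add to nine, so a fifth pairs with a fourth (5 + 4 = 9).
Quality inverts too: perfect stays perfect. That makes the inversion a perfect fourth.

P4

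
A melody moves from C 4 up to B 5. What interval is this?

C to B spans seven letter names (C-D-E-F-G-A-B), plus an octave — that makes it a fourteenth of some quality.
C4 to B5 is 23 semitones, matching the major fourteenth exactly, so the quality is major.
(Equivalently, a compound major seventh: a major seventh plus an octave.)

M14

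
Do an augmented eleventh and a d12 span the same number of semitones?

Both span 18 semitones: an augmented eleventh and a diminished twelfth are the same chromatic distance.

Yes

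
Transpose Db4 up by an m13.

The thirteenth's letter: D up six letter names plus an octave → B.
A minor thirteenth is 20 semitones; 20 semitones up from Db4 gives Bbb5.

Bbb5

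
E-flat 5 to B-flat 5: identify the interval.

E to B spans five letter names (E-F-G-A-B): a fifth.
The perfect fifth spans 7 semitones, and Eb5 to Bb5 is exactly 7 semitones — so this is a perfect fifth.

perfect 5th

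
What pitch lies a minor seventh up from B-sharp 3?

Counting seven letter names up from B lands on A.
Moving 10 semitones up from B#3 (the size of a minor seventh) reaches A#4.

A-sharp 4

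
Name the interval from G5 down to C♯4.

Descending from G5 to C#4 is the same interval as ascending C#4 to G5.
C to G spans five letter names (C-D-E-F-G), plus an octave, so the interval is some kind of twelfth.
A perfect twelfth would be 19 semitones; C#4 to G5 is 18, one semitone narrower, so the interval is diminished.
(Equivalently, a compound diminished fifth: a diminished fifth plus an octave.)

diminished 12th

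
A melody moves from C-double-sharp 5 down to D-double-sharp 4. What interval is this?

Descending from C##5 to D##4 is the same interval as ascending D##4 to C##5.
D to C spans seven letter names (D-E-F-G-A-B-C), so the interval is some kind of seventh.
A major seventh would be 11 semitones, but D##4 to C##5 is 10 — one semitone narrower, making it a minor seventh.

m7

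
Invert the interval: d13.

First reduce the compound diminished thirteenth to its simple form, a diminished sixth.
Inverted interval numbers add to nine, so a sixth pairs with a third (6 + 3 = 9).
And diminished becomes augmented under inversion, so we get an augmented third.

augmented 3rd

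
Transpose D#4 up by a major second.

Two letter names up from D: E.
A major second spans 2 semitones, so from D#4 the target pitch is E#4.

E#4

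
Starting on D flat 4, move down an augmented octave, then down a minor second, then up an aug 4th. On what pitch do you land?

F 3

Down an augmented octave from Db4: Dbb3 (13 semitones down).
A minor second down from Dbb3 is Cb3.
An augmented fourth up from Cb3 is F3.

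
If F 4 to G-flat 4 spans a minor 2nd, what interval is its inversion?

major 7th

The rule of nine gives the new number: 9 − 2 = 7, so a second becomes a seventh.
The quality also flips — minor becomes major — giving a major seventh.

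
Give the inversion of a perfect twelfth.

First reduce the compound perfect twelfth to its simple form, a perfect fifth.
Inverted interval numbers add to nine, so a fifth pairs with a fourth (5 + 4 = 9).
Quality inverts too: perfect stays perfect. That makes the inversion a perfect fourth.

perfect 4th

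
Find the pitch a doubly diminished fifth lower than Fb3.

The fifth takes the letter from F down to B.
A doubly diminished fifth spans 5 semitones, so from Fb3 the target pitch is B2.

B2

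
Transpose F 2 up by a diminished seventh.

E double-flat 3

Counting seven letter names up from F lands on E.
Moving 9 semitones up from F2 (the size of a diminished seventh) reaches Ebb3.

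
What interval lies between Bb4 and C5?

B to C spans two letter names (B-C): a second.
Bb4 to C5 is 2 semitones, matching the major second exactly, so the quality is major.

major 2nd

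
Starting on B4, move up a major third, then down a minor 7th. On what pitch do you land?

Up a major third from B4: D#5 (4 semitones up).
Down a minor seventh from D#5: E#4 (10 semitones down).

E#4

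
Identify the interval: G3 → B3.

major third

G to B spans three letter names (G-A-B): a third.
The major third spans 4 semitones, and G3 to B3 is exactly 4 semitones — so this is a major third.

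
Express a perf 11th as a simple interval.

perfect fourth

Subtracting seven from the interval number removes an octave: 11 − 7 = 4.
That makes a perfect eleventh a compound perfect fourth — an octave plus a perfect fourth.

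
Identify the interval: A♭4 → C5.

M3

A to C spans three letter names (A-B-C) — that makes it a third of some quality.
Ab4 to C5 is 4 semitones, matching the major third exactly, so the quality is major.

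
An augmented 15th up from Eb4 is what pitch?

For a fifteenth the letter name doesn't change: still E, two octaves up.
An augmented fifteenth is 25 semitones; 25 semitones up from Eb4 gives E6.

E6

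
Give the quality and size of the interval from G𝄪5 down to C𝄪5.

Descending from G##5 to C##5 is the same interval as ascending C##5 to G##5.
C to G spans five letter names (C-D-E-F-G), so the interval is some kind of fifth.
C##5 to G##5 is 7 semitones, matching the perfect fifth exactly, so the quality is perfect.

perfect 5th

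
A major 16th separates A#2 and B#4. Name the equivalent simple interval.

major 2nd

Each octave removed subtracts seven from the number: 16 − 14 = 2.
So a major sixteenth is 2 octaves plus a major second. The quality is unchanged.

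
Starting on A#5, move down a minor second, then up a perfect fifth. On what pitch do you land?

A minor second down from A#5 is G##5.
Up a perfect fifth from G##5: D##6 (7 semitones up).

D##6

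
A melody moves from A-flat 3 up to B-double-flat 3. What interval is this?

m2

A to B spans two letter names (A-B), so the interval is some kind of second.
Ab3 to Bbb3 is 1 semitone, a half step short of the major second (2), so this is minor.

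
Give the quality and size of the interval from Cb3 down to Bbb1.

M9

Descending from Cb3 to Bbb1 is the same interval as ascending Bbb1 to Cb3.
B to C spans two letter names (B-C), plus an octave — that makes it a ninth of some quality.
Bbb1 to Cb3 is 14 semitones, matching the major ninth exactly, so the quality is major.
(Equivalently, a compound major second: a major second plus an octave.)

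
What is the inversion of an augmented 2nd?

Interval numbers invert to sum to nine: 2 + 7 = 9, so a second inverts to a seventh.
And augmented becomes diminished under inversion, so we get a diminished seventh.

diminished 7th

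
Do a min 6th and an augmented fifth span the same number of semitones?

Yes

A minor sixth = 8 semitones = an augmented fifth; enharmonically equal.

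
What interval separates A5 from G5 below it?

Descending from A5 to G5 is the same interval as ascending G5 to A5.
G to A spans two letter names (G-A) — that makes it a second of some quality.
Counting semitones, G5→A5 is 2, which is the major second.

major second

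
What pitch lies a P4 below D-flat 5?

The fourth takes the letter from D down to A.
A perfect fourth spans 5 semitones, so from Db5 the target pitch is Ab4.

A-flat 4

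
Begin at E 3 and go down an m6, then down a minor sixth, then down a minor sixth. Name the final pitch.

E3 down a minor sixth → G#2 (8 semitones).
Down a minor sixth from G#2: B#1 (8 semitones down).
Down a minor sixth from B#1: D##1 (8 semitones down).

D double-sharp 1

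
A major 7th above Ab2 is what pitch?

Counting seven letter names up from A lands on G.
A major seventh is 11 semitones; 11 semitones up from Ab2 gives G3.

G3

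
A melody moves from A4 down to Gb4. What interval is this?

Descending from A4 to Gb4 is the same interval as ascending Gb4 to A4.
G to A spans two letter names (G-A): a second.
The major second is 2 semitones; here we have 3, one semitone wider: augmented.

augmented 2nd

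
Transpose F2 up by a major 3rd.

A2

Three letter names up from F: A.
A major third is 4 semitones; 4 semitones up from F2 gives A2.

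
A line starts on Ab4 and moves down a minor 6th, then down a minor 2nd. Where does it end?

Ab4 down a minor sixth → C4 (8 semitones).
C4 down a minor second → B3 (1 semitone).

B3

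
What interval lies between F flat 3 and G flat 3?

F to G spans two letter names (F-G), so the interval is some kind of second.
The major second spans 2 semitones, and Fb3 to Gb3 is exactly 2 semitones — so this is a major second.

major second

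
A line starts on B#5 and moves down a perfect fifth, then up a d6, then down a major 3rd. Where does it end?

Ab5

Down a perfect fifth from B#5: E#5 (7 semitones down).
A diminished sixth up from E#5 is C6.
C6 down a major third → Ab5 (4 semitones).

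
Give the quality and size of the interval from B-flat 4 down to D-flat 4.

Descending from Bb4 to Db4 is the same interval as ascending Db4 to Bb4.
D to B spans six letter names (D-E-F-G-A-B), so the interval is some kind of sixth.
Counting semitones, Db4→Bb4 is 9, which is the major sixth.

M6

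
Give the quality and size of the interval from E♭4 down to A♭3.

Descending from Eb4 to Ab3 is the same interval as ascending Ab3 to Eb4.
A to E spans five letter names (A-B-C-D-E), so the interval is some kind of fifth.
Ab3 to Eb4 is 7 semitones, matching the perfect fifth exactly, so the quality is perfect.

perfect 5th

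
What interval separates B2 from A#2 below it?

Descending from B2 to A#2 is the same interval as ascending A#2 to B2.
A to B spans two letter names (A-B): a second.
A major second would be 2 semitones, but A#2 to B2 is 1 — one semitone narrower, making it a minor second.

minor 2nd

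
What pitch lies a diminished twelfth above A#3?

E5

Five letters up from A (plus an octave) reaches E.
A diminished twelfth spans 18 semitones, so from A#3 the target pitch is E5.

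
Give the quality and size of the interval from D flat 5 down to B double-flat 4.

major third

Descending from Db5 to Bbb4 is the same interval as ascending Bbb4 to Db5.
B to D spans three letter names (B-C-D): a third.
Counting semitones, Bbb4→Db5 is 4, which is the major third.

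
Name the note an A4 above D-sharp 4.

G-double-sharp 4

The fourth takes the letter from D up to G.
An augmented fourth is 6 semitones; 6 semitones up from D#4 gives G##4.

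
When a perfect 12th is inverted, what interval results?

First reduce the compound perfect twelfth to its simple form, a perfect fifth.
The rule of nine gives the new number: 9 − 5 = 4, so a fifth becomes a fourth.
The quality also flips — perfect stays perfect — giving a perfect fourth.

P4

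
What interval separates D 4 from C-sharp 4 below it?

minor 2nd

Descending from D4 to C#4 is the same interval as ascending C#4 to D4.
C to D spans two letter names (C-D): a second.
C#4 to D4 is 1 semitone, a half step short of the major second (2), so this is minor.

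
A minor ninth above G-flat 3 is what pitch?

A-double-flat 4

Counting two letter names plus an octave up from G lands on A.
Moving 13 semitones up from Gb3 (the size of a minor ninth) reaches Abb4.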